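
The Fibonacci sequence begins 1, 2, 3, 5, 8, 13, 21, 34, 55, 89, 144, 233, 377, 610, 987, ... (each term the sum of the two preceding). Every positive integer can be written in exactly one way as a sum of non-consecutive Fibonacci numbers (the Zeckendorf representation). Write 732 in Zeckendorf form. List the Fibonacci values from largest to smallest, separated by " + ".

take 610 (≤ 732); 732 − 610 = 122
take 89 (≤ 122); 122 − 89 = 33
take 21 (≤ 33); 33 − 21 = 12
take 8 (≤ 12); 12 − 8 = 4
take 3 (≤ 4); 4 − 3 = 1
take 1 (≤ 1); 1 − 1 = 0
So 732 = 610 + 89 + 21 + 8 + 3 + 1, with no two terms consecutive in the sequence.

610 + 89 + 21 + 8 + 3 + 1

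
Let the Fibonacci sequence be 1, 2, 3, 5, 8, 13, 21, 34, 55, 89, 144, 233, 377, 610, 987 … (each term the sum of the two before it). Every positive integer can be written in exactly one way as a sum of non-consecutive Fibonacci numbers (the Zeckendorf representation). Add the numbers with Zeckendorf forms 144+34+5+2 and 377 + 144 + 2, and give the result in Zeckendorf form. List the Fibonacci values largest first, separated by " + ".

610 + 89 + 8 + 1

The two numbers are 185 and 523, so their sum is 708.
largest Fibonacci ≤ 708 is 610; 708 − 610 = 98
largest Fibonacci ≤ 98 is 89; 98 − 89 = 9
largest Fibonacci ≤ 9 is 8; 9 − 8 = 1
largest Fibonacci ≤ 1 is 1; 1 − 1 = 0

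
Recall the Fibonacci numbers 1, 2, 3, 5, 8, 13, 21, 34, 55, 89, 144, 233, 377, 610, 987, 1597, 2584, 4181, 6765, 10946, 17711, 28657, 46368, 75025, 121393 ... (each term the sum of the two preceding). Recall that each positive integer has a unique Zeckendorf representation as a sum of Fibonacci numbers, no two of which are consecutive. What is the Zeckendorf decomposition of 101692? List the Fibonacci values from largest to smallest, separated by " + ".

Repeatedly subtract the largest Fibonacci number that fits:
101692 − 75025 = 26667
26667 − 17711 = 8956
8956 − 6765 = 2191
2191 − 1597 = 594
594 − 377 = 217
217 − 144 = 73
73 − 55 = 18
18 − 13 = 5
5 − 5 = 0
So 101692 = 75025 + 17711 + 6765 + 1597 + 377 + 144 + 55 + 13 + 5, with no two terms consecutive in the sequence.

75025 + 17711 + 6765 + 1597 + 377 + 144 + 55 + 13 + 5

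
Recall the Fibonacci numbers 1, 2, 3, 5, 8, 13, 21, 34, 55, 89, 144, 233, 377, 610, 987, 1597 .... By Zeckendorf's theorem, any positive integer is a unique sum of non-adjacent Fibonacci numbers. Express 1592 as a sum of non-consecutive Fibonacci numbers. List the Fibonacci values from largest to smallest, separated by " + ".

987 + 377 + 144 + 55 + 21 + 8

largest Fibonacci ≤ 1592 is 987; 1592 − 987 = 605
largest Fibonacci ≤ 605 is 377; 605 − 377 = 228
largest Fibonacci ≤ 228 is 144; 228 − 144 = 84
largest Fibonacci ≤ 84 is 55; 84 − 55 = 29
largest Fibonacci ≤ 29 is 21; 29 − 21 = 8
largest Fibonacci ≤ 8 is 8; 8 − 8 = 0
So 1592 = 987 + 377 + 144 + 55 + 21 + 8, with no two terms consecutive in the sequence.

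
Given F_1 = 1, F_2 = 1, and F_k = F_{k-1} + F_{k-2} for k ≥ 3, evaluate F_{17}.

1597

Iterating the recurrence up to F_{10} = 55 and F_{9} = 34:
F_{11} = F_{10} + F_{9} = 55 + 34 = 89
F_{12} = F_{11} + F_{10} = 89 + 55 = 144
F_{13} = F_{12} + F_{11} = 144 + 89 = 233
F_{14} = F_{13} + F_{12} = 233 + 144 = 377
F_{15} = F_{14} + F_{13} = 377 + 233 = 610
F_{16} = F_{15} + F_{14} = 610 + 377 = 987
F_{17} = F_{16} + F_{15} = 987 + 610 = 1597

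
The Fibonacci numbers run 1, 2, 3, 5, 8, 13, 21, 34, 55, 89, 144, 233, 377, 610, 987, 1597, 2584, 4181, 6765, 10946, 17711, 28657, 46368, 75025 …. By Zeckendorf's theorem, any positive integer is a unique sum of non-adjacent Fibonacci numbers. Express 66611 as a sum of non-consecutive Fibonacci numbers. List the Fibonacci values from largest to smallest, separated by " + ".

largest Fibonacci ≤ 66611 is 46368; 66611 − 46368 = 20243
largest Fibonacci ≤ 20243 is 17711; 20243 − 17711 = 2532
largest Fibonacci ≤ 2532 is 1597; 2532 − 1597 = 935
largest Fibonacci ≤ 935 is 610; 935 − 610 = 325
largest Fibonacci ≤ 325 is 233; 325 − 233 = 92
largest Fibonacci ≤ 92 is 89; 92 − 89 = 3
largest Fibonacci ≤ 3 is 3; 3 − 3 = 0
So 66611 = 46368 + 17711 + 1597 + 610 + 233 + 89 + 3, with no two terms consecutive in the sequence.

46368 + 17711 + 1597 + 610 + 233 + 89 + 3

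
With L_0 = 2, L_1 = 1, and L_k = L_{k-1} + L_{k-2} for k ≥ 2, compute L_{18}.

Iterating the recurrence up to L_{14} = 843 and L_{13} = 521:
L_{15} = L_{14} + L_{13} = 843 + 521 = 1364
L_{16} = L_{15} + L_{14} = 1364 + 843 = 2207
L_{17} = L_{16} + L_{15} = 2207 + 1364 = 3571
L_{18} = L_{17} + L_{16} = 3571 + 2207 = 5778

5778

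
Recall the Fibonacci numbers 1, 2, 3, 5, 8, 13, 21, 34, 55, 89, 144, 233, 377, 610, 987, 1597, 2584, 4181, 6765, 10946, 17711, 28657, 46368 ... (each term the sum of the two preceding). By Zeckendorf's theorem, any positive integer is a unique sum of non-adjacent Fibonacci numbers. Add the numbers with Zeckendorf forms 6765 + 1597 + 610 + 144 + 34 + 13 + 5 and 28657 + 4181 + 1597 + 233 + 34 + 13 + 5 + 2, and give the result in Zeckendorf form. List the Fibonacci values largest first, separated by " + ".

28657 + 10946 + 4181 + 89 + 13 + 3 + 1

The two numbers are 9168 and 34722, so their sum is 43890.
subtract 28657 from 43890: 15233 remains
subtract 10946 from 15233: 4287 remains
subtract 4181 from 4287: 106 remains
subtract 89 from 106: 17 remains
subtract 13 from 17: 4 remains
subtract 3 from 4: 1 remains
subtract 1 from 1: 0 remains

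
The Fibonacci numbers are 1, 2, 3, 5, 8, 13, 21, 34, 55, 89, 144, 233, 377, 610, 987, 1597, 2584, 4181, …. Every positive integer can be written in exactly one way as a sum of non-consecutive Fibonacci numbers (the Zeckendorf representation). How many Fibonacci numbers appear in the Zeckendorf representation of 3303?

6

Greedily peel off the largest Fibonacci term at each step:
3303 − 2584 = 719
719 − 610 = 109
109 − 89 = 20
20 − 13 = 7
7 − 5 = 2
2 − 2 = 0
3303 = 2584 + 610 + 89 + 13 + 5 + 2, which has 6 terms.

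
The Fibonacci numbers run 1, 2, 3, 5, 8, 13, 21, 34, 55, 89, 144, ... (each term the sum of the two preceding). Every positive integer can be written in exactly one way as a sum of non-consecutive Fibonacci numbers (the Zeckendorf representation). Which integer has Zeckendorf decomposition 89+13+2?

89+13+2 = 104.

104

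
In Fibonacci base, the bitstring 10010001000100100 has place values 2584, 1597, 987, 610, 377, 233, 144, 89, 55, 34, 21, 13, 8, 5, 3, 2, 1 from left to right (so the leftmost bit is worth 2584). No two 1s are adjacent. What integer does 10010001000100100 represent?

3299

Summing the place values of the 1 bits: 2584 + 610 + 89 + 13 + 3 = 3299.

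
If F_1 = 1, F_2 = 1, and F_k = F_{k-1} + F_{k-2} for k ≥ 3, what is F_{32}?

Iterating the recurrence up to F_{27} = 196418 and F_{26} = 121393:
F_{28} = F_{27} + F_{26} = 196418 + 121393 = 317811
F_{29} = F_{28} + F_{27} = 317811 + 196418 = 514229
F_{30} = F_{29} + F_{28} = 514229 + 317811 = 832040
F_{31} = F_{30} + F_{29} = 832040 + 514229 = 1346269
F_{32} = F_{31} + F_{30} = 1346269 + 832040 = 2178309

2178309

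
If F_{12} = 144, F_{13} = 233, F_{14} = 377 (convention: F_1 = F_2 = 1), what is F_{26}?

121393

By the addition formula F_{m+n} = F_m F_{n+1} + F_{m−1} F_n with m=13, n=13: F_{26} = 233·377 + 144·233 = 87841 + 33552 = 121393.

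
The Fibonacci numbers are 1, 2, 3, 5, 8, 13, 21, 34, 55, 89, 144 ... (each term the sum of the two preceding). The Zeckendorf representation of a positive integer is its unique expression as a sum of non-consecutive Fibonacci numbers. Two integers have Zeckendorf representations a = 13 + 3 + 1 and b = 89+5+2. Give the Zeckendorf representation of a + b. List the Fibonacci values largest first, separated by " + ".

89 + 21 + 3

The two numbers are 17 and 96, so their sum is 113.
Greedily peel off the largest Fibonacci term at each step:
113 − 89 = 24
24 − 21 = 3
3 − 3 = 0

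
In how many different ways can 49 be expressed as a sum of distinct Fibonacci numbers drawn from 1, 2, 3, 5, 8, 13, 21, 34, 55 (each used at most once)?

Each representation comes from the Zeckendorf form by replacing some F_k with F_{k−1} + F_{k−2} where possible.
49 = 34+13+2 = 34+8+5+2 = 21+13+8+5+2 — 3 representations.

3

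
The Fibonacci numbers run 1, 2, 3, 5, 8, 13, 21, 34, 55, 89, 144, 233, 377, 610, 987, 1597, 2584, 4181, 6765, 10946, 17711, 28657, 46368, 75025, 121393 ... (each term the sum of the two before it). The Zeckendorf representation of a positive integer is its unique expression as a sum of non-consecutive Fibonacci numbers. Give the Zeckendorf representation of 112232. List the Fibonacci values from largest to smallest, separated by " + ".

75025 + 28657 + 6765 + 1597 + 144 + 34 + 8 + 2

Greedily peel off the largest Fibonacci term at each step:
112232: greatest Fibonacci not exceeding it is 75025, leaving 37207
37207: greatest Fibonacci not exceeding it is 28657, leaving 8550
8550: greatest Fibonacci not exceeding it is 6765, leaving 1785
1785: greatest Fibonacci not exceeding it is 1597, leaving 188
188: greatest Fibonacci not exceeding it is 144, leaving 44
44: greatest Fibonacci not exceeding it is 34, leaving 10
10: greatest Fibonacci not exceeding it is 8, leaving 2
2: greatest Fibonacci not exceeding it is 2, leaving 0
So 112232 = 75025 + 28657 + 6765 + 1597 + 144 + 34 + 8 + 2, with no two terms consecutive in the sequence.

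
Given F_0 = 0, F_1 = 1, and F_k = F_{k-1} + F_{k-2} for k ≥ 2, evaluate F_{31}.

Iterating the recurrence up to F_{26} = 121393 and F_{25} = 75025:
F_{27} = F_{26} + F_{25} = 121393 + 75025 = 196418
F_{28} = F_{27} + F_{26} = 196418 + 121393 = 317811
F_{29} = F_{28} + F_{27} = 317811 + 196418 = 514229
F_{30} = F_{29} + F_{28} = 514229 + 317811 = 832040
F_{31} = F_{30} + F_{29} = 832040 + 514229 = 1346269

1346269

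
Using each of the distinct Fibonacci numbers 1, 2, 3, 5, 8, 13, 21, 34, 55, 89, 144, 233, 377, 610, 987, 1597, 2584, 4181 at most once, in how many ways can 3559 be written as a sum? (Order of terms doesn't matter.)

Each representation comes from the Zeckendorf form by replacing some F_k with F_{k−1} + F_{k−2} where possible.
3559 = 2584+610+233+89+34+8+1 = 2584+610+233+89+34+5+3+1 = 2584+610+233+89+21+13+8+1 = 1597+987+610+233+89+34+8+1 = … (16 more), for 20 in all.

20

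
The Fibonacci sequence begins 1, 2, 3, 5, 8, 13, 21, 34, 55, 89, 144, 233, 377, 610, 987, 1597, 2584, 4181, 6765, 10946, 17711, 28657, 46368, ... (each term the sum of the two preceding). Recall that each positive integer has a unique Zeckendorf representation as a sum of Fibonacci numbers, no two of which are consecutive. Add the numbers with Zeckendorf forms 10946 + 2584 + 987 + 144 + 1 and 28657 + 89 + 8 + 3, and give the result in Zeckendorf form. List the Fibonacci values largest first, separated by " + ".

The two numbers are 14662 and 28757, so their sum is 43419.
43419: greatest Fibonacci not exceeding it is 28657, leaving 14762
14762: greatest Fibonacci not exceeding it is 10946, leaving 3816
3816: greatest Fibonacci not exceeding it is 2584, leaving 1232
1232: greatest Fibonacci not exceeding it is 987, leaving 245
245: greatest Fibonacci not exceeding it is 233, leaving 12
12: greatest Fibonacci not exceeding it is 8, leaving 4
4: greatest Fibonacci not exceeding it is 3, leaving 1
1: greatest Fibonacci not exceeding it is 1, leaving 0

28657 + 10946 + 2584 + 987 + 233 + 8 + 3 + 1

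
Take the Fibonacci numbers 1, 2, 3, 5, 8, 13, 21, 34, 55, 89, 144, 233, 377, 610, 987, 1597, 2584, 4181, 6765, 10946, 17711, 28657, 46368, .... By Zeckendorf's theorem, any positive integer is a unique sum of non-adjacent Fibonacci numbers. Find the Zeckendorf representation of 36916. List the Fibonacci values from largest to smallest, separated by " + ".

28657 + 6765 + 987 + 377 + 89 + 34 + 5 + 2

take 28657 (≤ 36916); 36916 − 28657 = 8259
take 6765 (≤ 8259); 8259 − 6765 = 1494
take 987 (≤ 1494); 1494 − 987 = 507
take 377 (≤ 507); 507 − 377 = 130
take 89 (≤ 130); 130 − 89 = 41
take 34 (≤ 41); 41 − 34 = 7
take 5 (≤ 7); 7 − 5 = 2
take 2 (≤ 2); 2 − 2 = 0
So 36916 = 28657 + 6765 + 987 + 377 + 89 + 34 + 5 + 2, with no two terms consecutive in the sequence.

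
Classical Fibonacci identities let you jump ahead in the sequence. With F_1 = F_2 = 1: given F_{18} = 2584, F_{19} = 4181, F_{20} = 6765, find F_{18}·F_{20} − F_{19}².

2584·6765 − 4181² = 17480760 − 17480761 = -1. (Cassini's identity: F_{k−1}F_{k+1} − F_k² = (−1)^k.)

-1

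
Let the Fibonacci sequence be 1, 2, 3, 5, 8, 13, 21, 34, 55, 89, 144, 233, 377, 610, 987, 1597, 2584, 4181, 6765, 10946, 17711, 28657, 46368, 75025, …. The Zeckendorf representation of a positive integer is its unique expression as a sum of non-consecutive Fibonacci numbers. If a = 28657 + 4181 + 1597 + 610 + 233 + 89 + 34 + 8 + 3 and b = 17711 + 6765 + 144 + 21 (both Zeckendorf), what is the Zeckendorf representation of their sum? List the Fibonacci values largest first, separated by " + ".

The two numbers are 35412 and 24641, so their sum is 60053.
take 46368 (≤ 60053); 60053 − 46368 = 13685
take 10946 (≤ 13685); 13685 − 10946 = 2739
take 2584 (≤ 2739); 2739 − 2584 = 155
take 144 (≤ 155); 155 − 144 = 11
take 8 (≤ 11); 11 − 8 = 3
take 3 (≤ 3); 3 − 3 = 0

46368 + 10946 + 2584 + 144 + 8 + 3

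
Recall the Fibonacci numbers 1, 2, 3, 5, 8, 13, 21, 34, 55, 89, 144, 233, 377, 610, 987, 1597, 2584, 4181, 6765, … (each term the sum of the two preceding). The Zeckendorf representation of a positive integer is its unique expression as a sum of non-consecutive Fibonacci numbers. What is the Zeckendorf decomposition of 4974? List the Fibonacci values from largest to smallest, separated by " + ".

4181 + 610 + 144 + 34 + 5

Greedy algorithm:
4974 − 4181 = 793
793 − 610 = 183
183 − 144 = 39
39 − 34 = 5
5 − 5 = 0
So 4974 = 4181 + 610 + 144 + 34 + 5, with no two terms consecutive in the sequence.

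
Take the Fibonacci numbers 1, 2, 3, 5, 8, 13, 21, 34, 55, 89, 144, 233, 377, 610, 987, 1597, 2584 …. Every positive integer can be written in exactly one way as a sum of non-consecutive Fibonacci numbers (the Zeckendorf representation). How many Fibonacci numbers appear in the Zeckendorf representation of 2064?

subtract 1597 from 2064: 467 remains
subtract 377 from 467: 90 remains
subtract 89 from 90: 1 remains
subtract 1 from 1: 0 remains
2064 = 1597 + 377 + 89 + 1, which has 4 terms.

4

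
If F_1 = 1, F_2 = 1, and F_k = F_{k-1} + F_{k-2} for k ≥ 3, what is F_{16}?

Iterating the recurrence up to F_{8} = 21 and F_{7} = 13:
F_{9} = F_{8} + F_{7} = 21 + 13 = 34
F_{10} = F_{9} + F_{8} = 34 + 21 = 55
F_{11} = F_{10} + F_{9} = 55 + 34 = 89
F_{12} = F_{11} + F_{10} = 89 + 55 = 144
F_{13} = F_{12} + F_{11} = 144 + 89 = 233
F_{14} = F_{13} + F_{12} = 233 + 144 = 377
F_{15} = F_{14} + F_{13} = 377 + 233 = 610
F_{16} = F_{15} + F_{14} = 610 + 377 = 987

987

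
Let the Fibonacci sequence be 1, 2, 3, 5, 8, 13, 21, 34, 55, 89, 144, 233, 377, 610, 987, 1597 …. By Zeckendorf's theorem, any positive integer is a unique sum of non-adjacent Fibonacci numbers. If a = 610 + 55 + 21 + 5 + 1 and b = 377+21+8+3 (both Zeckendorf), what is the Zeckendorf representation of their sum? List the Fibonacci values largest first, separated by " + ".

987 + 89 + 21 + 3 + 1

The two numbers are 692 and 409, so their sum is 1101.
Greedily peel off the largest Fibonacci term at each step:
1101 − 987 = 114
114 − 89 = 25
25 − 21 = 4
4 − 3 = 1
1 − 1 = 0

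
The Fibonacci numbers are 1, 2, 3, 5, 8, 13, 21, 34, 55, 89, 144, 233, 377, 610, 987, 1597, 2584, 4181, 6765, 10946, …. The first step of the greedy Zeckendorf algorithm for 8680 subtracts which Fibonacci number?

6765

6765 ≤ 8680 < 10946, so the largest Fibonacci number not exceeding 8680 is 6765.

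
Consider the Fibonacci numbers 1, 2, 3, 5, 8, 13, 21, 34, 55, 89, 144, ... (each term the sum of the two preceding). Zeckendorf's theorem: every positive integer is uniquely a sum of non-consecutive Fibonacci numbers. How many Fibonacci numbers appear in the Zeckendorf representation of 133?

4

89 ≤ 133 < 144, so take 89; remainder 44
34 ≤ 44 < 55, so take 34; remainder 10
8 ≤ 10 < 13, so take 8; remainder 2
2 ≤ 2 < 3, so take 2; remainder 0
133 = 89 + 34 + 8 + 2, which has 4 terms.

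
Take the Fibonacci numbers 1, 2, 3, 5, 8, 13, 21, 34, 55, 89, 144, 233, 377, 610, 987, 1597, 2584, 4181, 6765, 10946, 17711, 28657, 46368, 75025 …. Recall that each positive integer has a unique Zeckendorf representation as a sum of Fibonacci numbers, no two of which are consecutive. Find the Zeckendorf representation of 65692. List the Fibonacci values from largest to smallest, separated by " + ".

Greedily peel off the largest Fibonacci term at each step:
65692: greatest Fibonacci not exceeding it is 46368, leaving 19324
19324: greatest Fibonacci not exceeding it is 17711, leaving 1613
1613: greatest Fibonacci not exceeding it is 1597, leaving 16
16: greatest Fibonacci not exceeding it is 13, leaving 3
3: greatest Fibonacci not exceeding it is 3, leaving 0
So 65692 = 46368 + 17711 + 1597 + 13 + 3, with no two terms consecutive in the sequence.

46368 + 17711 + 1597 + 13 + 3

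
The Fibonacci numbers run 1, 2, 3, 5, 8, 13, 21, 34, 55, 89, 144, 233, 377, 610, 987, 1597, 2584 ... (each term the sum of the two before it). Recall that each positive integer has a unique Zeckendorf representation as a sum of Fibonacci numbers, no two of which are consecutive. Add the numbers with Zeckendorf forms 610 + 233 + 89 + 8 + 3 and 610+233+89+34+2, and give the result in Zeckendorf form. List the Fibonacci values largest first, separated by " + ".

1597 + 233 + 55 + 21 + 5

The two numbers are 943 and 968, so their sum is 1911.
Greedy algorithm:
subtract 1597 from 1911: 314 remains
subtract 233 from 314: 81 remains
subtract 55 from 81: 26 remains
subtract 21 from 26: 5 remains
subtract 5 from 5: 0 remains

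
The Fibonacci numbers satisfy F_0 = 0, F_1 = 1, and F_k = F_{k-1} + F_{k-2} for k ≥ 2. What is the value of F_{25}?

75025

Iterating the recurrence up to F_{19} = 4181 and F_{18} = 2584:
F_{20} = F_{19} + F_{18} = 4181 + 2584 = 6765
F_{21} = F_{20} + F_{19} = 6765 + 4181 = 10946
F_{22} = F_{21} + F_{20} = 10946 + 6765 = 17711
F_{23} = F_{22} + F_{21} = 17711 + 10946 = 28657
F_{24} = F_{23} + F_{22} = 28657 + 17711 = 46368
F_{25} = F_{24} + F_{23} = 46368 + 28657 = 75025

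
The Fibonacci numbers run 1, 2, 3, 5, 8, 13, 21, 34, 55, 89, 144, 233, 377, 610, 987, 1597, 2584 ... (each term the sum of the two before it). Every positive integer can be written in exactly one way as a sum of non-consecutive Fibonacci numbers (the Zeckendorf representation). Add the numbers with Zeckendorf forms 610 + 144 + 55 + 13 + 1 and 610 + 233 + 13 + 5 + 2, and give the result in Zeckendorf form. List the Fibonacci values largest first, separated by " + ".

1597 + 89

The two numbers are 823 and 863, so their sum is 1686.
Repeatedly subtract the largest Fibonacci number that fits:
largest Fibonacci ≤ 1686 is 1597; 1686 − 1597 = 89
largest Fibonacci ≤ 89 is 89; 89 − 89 = 0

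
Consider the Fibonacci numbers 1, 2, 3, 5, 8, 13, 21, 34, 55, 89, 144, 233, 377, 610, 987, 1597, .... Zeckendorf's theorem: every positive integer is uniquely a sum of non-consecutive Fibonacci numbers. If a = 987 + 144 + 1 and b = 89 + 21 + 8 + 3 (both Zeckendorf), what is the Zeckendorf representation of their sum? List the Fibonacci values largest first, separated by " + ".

987 + 233 + 21 + 8 + 3 + 1

The two numbers are 1132 and 121, so their sum is 1253.
1253: greatest Fibonacci not exceeding it is 987, leaving 266
266: greatest Fibonacci not exceeding it is 233, leaving 33
33: greatest Fibonacci not exceeding it is 21, leaving 12
12: greatest Fibonacci not exceeding it is 8, leaving 4
4: greatest Fibonacci not exceeding it is 3, leaving 1
1: greatest Fibonacci not exceeding it is 1, leaving 0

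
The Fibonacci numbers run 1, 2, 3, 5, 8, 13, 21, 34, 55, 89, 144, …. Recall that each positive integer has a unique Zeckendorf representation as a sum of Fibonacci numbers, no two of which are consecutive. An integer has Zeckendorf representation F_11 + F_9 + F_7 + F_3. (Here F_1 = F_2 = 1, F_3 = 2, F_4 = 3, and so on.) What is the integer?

F_11 + F_9 + F_7 + F_3 = 89 + 34 + 13 + 2 = 138.

138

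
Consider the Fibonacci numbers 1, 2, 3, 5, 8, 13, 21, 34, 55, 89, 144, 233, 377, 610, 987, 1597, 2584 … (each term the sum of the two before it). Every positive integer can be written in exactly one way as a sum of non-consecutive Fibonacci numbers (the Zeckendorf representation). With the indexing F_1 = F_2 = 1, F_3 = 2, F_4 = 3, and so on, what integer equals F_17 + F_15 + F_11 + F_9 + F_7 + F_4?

F_17 + F_15 + F_11 + F_9 + F_7 + F_4 = 1597 + 610 + 89 + 34 + 13 + 3 = 2346.

2346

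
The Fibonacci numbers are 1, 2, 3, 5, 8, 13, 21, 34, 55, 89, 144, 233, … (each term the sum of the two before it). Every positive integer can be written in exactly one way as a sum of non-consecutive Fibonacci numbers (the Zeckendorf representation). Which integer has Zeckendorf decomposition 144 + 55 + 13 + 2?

144 + 55 + 13 + 2 = 214.

214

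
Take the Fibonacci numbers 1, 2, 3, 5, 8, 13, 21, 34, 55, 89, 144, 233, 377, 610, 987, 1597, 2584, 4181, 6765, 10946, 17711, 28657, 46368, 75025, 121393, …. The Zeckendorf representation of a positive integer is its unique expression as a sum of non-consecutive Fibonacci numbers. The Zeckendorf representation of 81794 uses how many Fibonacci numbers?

Greedily peel off the largest Fibonacci term at each step:
subtract 75025 from 81794: 6769 remains
subtract 6765 from 6769: 4 remains
subtract 3 from 4: 1 remains
subtract 1 from 1: 0 remains
81794 = 75025 + 6765 + 3 + 1, which has 4 terms.

4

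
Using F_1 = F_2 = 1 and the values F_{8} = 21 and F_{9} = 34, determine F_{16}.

987

By the doubling identity F_{2k} = F_k(2F_{k+1} − F_k): F_{16} = 21·(2·34 − 21) = 21·47 = 987.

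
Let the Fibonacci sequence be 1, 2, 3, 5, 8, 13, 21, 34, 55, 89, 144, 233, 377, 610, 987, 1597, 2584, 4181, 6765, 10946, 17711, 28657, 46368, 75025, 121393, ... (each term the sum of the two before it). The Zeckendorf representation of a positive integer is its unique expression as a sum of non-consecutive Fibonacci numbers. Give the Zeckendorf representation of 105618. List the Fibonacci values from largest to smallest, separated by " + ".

subtract 75025 from 105618: 30593 remains
subtract 28657 from 30593: 1936 remains
subtract 1597 from 1936: 339 remains
subtract 233 from 339: 106 remains
subtract 89 from 106: 17 remains
subtract 13 from 17: 4 remains
subtract 3 from 4: 1 remains
subtract 1 from 1: 0 remains
So 105618 = 75025 + 28657 + 1597 + 233 + 89 + 13 + 3 + 1, with no two terms consecutive in the sequence.

75025 + 28657 + 1597 + 233 + 89 + 13 + 3 + 1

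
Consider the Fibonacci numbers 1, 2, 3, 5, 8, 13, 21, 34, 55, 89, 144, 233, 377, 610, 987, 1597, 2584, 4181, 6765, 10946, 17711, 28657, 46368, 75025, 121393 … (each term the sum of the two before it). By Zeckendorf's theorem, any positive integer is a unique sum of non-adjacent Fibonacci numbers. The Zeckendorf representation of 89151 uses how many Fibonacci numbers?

9

Greedy algorithm:
89151: greatest Fibonacci not exceeding it is 75025, leaving 14126
14126: greatest Fibonacci not exceeding it is 10946, leaving 3180
3180: greatest Fibonacci not exceeding it is 2584, leaving 596
596: greatest Fibonacci not exceeding it is 377, leaving 219
219: greatest Fibonacci not exceeding it is 144, leaving 75
75: greatest Fibonacci not exceeding it is 55, leaving 20
20: greatest Fibonacci not exceeding it is 13, leaving 7
7: greatest Fibonacci not exceeding it is 5, leaving 2
2: greatest Fibonacci not exceeding it is 2, leaving 0
89151 = 75025 + 10946 + 2584 + 377 + 144 + 55 + 13 + 5 + 2, which has 9 terms.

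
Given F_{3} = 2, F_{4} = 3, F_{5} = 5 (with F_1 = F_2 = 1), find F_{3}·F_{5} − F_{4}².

2·5 − 3² = 10 − 9 = 1. (Cassini's identity: F_{k−1}F_{k+1} − F_k² = (−1)^k.)

1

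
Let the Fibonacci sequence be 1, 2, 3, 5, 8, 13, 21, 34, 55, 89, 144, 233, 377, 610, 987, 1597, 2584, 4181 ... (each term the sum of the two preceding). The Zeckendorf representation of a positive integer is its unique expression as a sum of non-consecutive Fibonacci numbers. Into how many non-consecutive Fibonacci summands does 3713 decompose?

7

take 2584 (≤ 3713); 3713 − 2584 = 1129
take 987 (≤ 1129); 1129 − 987 = 142
take 89 (≤ 142); 142 − 89 = 53
take 34 (≤ 53); 53 − 34 = 19
take 13 (≤ 19); 19 − 13 = 6
take 5 (≤ 6); 6 − 5 = 1
take 1 (≤ 1); 1 − 1 = 0
3713 = 2584 + 987 + 89 + 34 + 13 + 5 + 1, which has 7 terms.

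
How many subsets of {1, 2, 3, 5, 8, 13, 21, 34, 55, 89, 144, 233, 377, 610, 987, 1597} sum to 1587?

1587 = 987+377+144+55+21+3 = 987+377+144+55+21+2+1 = 987+377+144+55+13+8+3 = 987+377+144+55+13+8+2+1 = … (13 more), for 17 in all.

17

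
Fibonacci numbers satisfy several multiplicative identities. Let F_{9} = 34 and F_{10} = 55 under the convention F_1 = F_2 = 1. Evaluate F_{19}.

4181

By F_{2k+1} = F_k² + F_{k+1}²: F_{19} = 34² + 55² = 1156 + 3025 = 4181.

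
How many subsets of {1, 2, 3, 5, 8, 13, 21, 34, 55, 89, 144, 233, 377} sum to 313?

313 = 233+55+21+3+1 = 233+55+13+8+3+1 = 144+89+55+21+3+1 = 233+34+21+13+8+3+1 = 144+89+55+13+8+3+1 = … (1 more), for 6 in all.

6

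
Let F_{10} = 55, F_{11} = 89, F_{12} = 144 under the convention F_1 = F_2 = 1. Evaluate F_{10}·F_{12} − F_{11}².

-1

55·144 − 89² = 7920 − 7921 = -1. (Cassini's identity: F_{k−1}F_{k+1} − F_k² = (−1)^k.)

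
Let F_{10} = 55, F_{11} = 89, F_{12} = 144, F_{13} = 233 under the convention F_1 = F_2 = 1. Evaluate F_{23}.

By the addition formula F_{m+n} = F_m F_{n+1} + F_{m−1} F_n with m=11, n=12: F_{23} = 89·233 + 55·144 = 20737 + 7920 = 28657.

28657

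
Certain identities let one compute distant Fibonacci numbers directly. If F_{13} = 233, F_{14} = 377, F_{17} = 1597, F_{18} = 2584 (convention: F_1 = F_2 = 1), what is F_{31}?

By the addition formula F_{m+n} = F_m F_{n+1} + F_{m−1} F_n with m=14, n=17: F_{31} = 377·2584 + 233·1597 = 974168 + 372101 = 1346269.

1346269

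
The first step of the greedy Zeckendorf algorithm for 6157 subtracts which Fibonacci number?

4181 ≤ 6157 < 6765, so the largest Fibonacci number not exceeding 6157 is 4181.

4181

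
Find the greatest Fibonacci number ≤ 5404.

4181

4181 ≤ 5404 < 6765, so the largest Fibonacci number not exceeding 5404 is 4181.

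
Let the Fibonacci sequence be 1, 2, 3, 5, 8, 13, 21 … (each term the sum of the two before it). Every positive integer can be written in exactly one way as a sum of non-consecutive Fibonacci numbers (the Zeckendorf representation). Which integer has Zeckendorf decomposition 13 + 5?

18

13 + 5 = 18.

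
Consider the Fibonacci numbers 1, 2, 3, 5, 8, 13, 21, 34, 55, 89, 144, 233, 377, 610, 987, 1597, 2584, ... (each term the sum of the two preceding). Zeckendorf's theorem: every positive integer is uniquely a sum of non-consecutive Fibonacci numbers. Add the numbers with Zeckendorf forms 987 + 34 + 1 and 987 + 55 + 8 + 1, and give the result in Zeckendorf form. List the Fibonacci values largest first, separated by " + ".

1597 + 377 + 89 + 8 + 2

The two numbers are 1022 and 1051, so their sum is 2073.
Repeatedly subtract the largest Fibonacci number that fits:
largest Fibonacci ≤ 2073 is 1597; 2073 − 1597 = 476
largest Fibonacci ≤ 476 is 377; 476 − 377 = 99
largest Fibonacci ≤ 99 is 89; 99 − 89 = 10
largest Fibonacci ≤ 10 is 8; 10 − 8 = 2
largest Fibonacci ≤ 2 is 2; 2 − 2 = 0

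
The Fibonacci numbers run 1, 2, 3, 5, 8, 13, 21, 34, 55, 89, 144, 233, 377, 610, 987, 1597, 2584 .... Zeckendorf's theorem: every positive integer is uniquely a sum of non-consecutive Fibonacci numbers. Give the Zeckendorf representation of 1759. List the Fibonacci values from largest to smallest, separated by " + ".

largest Fibonacci ≤ 1759 is 1597; 1759 − 1597 = 162
largest Fibonacci ≤ 162 is 144; 162 − 144 = 18
largest Fibonacci ≤ 18 is 13; 18 − 13 = 5
largest Fibonacci ≤ 5 is 5; 5 − 5 = 0
So 1759 = 1597 + 144 + 13 + 5, with no two terms consecutive in the sequence.

1597 + 144 + 13 + 5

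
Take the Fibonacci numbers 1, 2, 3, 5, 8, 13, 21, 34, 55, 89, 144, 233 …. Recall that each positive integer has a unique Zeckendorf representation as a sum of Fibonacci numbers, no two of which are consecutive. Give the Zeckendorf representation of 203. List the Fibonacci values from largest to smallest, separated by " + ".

subtract 144 from 203: 59 remains
subtract 55 from 59: 4 remains
subtract 3 from 4: 1 remains
subtract 1 from 1: 0 remains
So 203 = 144 + 55 + 3 + 1, with no two terms consecutive in the sequence.

144 + 55 + 3 + 1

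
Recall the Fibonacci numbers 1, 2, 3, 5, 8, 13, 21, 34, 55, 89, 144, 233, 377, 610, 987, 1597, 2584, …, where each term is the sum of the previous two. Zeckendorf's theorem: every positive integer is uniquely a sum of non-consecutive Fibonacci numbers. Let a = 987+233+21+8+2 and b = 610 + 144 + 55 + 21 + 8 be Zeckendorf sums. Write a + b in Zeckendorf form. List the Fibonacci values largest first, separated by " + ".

The two numbers are 1251 and 838, so their sum is 2089.
Greedily peel off the largest Fibonacci term at each step:
1597 ≤ 2089 < 2584, so take 1597; remainder 492
377 ≤ 492 < 610, so take 377; remainder 115
89 ≤ 115 < 144, so take 89; remainder 26
21 ≤ 26 < 34, so take 21; remainder 5
5 ≤ 5 < 8, so take 5; remainder 0

1597 + 377 + 89 + 21 + 5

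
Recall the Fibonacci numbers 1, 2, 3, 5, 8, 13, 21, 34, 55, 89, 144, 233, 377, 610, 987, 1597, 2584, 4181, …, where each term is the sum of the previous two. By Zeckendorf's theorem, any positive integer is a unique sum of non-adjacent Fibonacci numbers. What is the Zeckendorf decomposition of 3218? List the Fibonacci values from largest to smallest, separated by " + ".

Greedy algorithm:
take 2584 (≤ 3218); 3218 − 2584 = 634
take 610 (≤ 634); 634 − 610 = 24
take 21 (≤ 24); 24 − 21 = 3
take 3 (≤ 3); 3 − 3 = 0
So 3218 = 2584 + 610 + 21 + 3, with no two terms consecutive in the sequence.

2584 + 610 + 21 + 3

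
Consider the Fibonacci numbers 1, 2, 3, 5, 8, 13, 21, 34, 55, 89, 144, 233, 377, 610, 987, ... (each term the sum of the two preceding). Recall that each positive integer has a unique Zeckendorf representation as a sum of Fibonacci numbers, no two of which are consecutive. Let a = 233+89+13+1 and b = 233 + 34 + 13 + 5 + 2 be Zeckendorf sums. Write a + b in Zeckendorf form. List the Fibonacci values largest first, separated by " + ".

The two numbers are 336 and 287, so their sum is 623.
Repeatedly subtract the largest Fibonacci number that fits:
610 ≤ 623 < 987, so take 610; remainder 13
13 ≤ 13 < 21, so take 13; remainder 0

610 + 13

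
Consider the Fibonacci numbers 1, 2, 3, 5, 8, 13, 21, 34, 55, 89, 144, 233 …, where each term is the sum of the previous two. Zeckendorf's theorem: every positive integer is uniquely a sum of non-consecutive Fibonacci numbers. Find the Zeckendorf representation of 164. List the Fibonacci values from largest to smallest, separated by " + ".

144 + 13 + 5 + 2

164: greatest Fibonacci not exceeding it is 144, leaving 20
20: greatest Fibonacci not exceeding it is 13, leaving 7
7: greatest Fibonacci not exceeding it is 5, leaving 2
2: greatest Fibonacci not exceeding it is 2, leaving 0
So 164 = 144 + 13 + 5 + 2, with no two terms consecutive in the sequence.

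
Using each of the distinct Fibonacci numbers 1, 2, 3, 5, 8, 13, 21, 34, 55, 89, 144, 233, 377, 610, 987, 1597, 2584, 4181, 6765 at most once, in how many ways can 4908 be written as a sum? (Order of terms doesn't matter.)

Starting from the Zeckendorf form and repeatedly splitting a term F_k into F_{k−1} + F_{k−2} (when neither is already used) reaches every representation.
4908 = 4181+610+89+21+5+2 = 4181+610+89+13+8+5+2 = 4181+610+55+34+21+5+2 = 4181+377+233+89+21+5+2 = 2584+1597+610+89+21+5+2 = … (21 more), for 26 in all.

26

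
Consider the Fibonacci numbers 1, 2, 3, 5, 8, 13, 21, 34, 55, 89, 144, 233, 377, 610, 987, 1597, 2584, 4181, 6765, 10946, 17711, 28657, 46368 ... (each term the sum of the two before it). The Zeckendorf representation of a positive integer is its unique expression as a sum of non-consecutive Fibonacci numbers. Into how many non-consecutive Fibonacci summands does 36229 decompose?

36229: greatest Fibonacci not exceeding it is 28657, leaving 7572
7572: greatest Fibonacci not exceeding it is 6765, leaving 807
807: greatest Fibonacci not exceeding it is 610, leaving 197
197: greatest Fibonacci not exceeding it is 144, leaving 53
53: greatest Fibonacci not exceeding it is 34, leaving 19
19: greatest Fibonacci not exceeding it is 13, leaving 6
6: greatest Fibonacci not exceeding it is 5, leaving 1
1: greatest Fibonacci not exceeding it is 1, leaving 0
36229 = 28657 + 6765 + 610 + 144 + 34 + 13 + 5 + 1, which has 8 terms.

8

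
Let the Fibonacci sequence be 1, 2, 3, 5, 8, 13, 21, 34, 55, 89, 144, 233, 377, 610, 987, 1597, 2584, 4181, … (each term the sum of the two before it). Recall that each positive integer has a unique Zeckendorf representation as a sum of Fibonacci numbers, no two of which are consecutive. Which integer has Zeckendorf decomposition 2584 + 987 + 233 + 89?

2584 + 987 + 233 + 89 = 3893.

3893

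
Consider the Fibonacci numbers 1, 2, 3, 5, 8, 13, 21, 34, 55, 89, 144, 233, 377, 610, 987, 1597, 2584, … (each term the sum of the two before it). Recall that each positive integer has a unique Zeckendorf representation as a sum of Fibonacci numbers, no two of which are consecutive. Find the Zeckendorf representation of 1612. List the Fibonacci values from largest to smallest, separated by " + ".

Greedy algorithm:
1612: greatest Fibonacci not exceeding it is 1597, leaving 15
15: greatest Fibonacci not exceeding it is 13, leaving 2
2: greatest Fibonacci not exceeding it is 2, leaving 0
So 1612 = 1597 + 13 + 2, with no two terms consecutive in the sequence.

1597 + 13 + 2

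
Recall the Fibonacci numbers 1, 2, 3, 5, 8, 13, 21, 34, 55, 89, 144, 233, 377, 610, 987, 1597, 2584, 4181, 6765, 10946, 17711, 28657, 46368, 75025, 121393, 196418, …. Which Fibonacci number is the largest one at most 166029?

121393 ≤ 166029 < 196418, so the largest Fibonacci number not exceeding 166029 is 121393.

121393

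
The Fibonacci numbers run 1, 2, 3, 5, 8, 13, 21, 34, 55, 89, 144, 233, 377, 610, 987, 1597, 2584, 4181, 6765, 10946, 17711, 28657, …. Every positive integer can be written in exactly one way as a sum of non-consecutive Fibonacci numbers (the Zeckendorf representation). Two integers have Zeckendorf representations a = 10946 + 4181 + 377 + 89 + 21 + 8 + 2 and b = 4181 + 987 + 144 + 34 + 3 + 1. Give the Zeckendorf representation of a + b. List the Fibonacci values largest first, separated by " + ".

17711 + 2584 + 610 + 55 + 13 + 1

The two numbers are 15624 and 5350, so their sum is 20974.
17711 ≤ 20974 < 28657, so take 17711; remainder 3263
2584 ≤ 3263 < 4181, so take 2584; remainder 679
610 ≤ 679 < 987, so take 610; remainder 69
55 ≤ 69 < 89, so take 55; remainder 14
13 ≤ 14 < 21, so take 13; remainder 1
1 ≤ 1 < 2, so take 1; remainder 0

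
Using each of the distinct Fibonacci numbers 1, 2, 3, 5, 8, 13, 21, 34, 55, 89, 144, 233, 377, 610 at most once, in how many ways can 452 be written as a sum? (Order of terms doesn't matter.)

Starting from the Zeckendorf form and repeatedly splitting a term F_k into F_{k−1} + F_{k−2} (when neither is already used) reaches every representation.
452 = 377+55+13+5+2 = 377+34+21+13+5+2 = 233+144+55+13+5+2 = 233+144+34+21+13+5+2 = 233+89+55+34+21+13+5+2 — 5 representations.

5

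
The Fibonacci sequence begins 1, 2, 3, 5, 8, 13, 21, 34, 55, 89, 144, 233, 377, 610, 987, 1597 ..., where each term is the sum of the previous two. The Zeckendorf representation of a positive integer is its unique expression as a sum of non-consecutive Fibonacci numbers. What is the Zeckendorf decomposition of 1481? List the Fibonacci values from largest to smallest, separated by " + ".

987 + 377 + 89 + 21 + 5 + 2

subtract 987 from 1481: 494 remains
subtract 377 from 494: 117 remains
subtract 89 from 117: 28 remains
subtract 21 from 28: 7 remains
subtract 5 from 7: 2 remains
subtract 2 from 2: 0 remains
So 1481 = 987 + 377 + 89 + 21 + 5 + 2, with no two terms consecutive in the sequence.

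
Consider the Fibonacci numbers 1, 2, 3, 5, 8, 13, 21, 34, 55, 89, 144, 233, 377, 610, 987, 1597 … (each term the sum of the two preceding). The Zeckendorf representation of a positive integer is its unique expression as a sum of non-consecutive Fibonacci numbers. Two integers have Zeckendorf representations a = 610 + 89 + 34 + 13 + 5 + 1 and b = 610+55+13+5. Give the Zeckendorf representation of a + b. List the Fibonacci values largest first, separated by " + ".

987 + 377 + 55 + 13 + 3

The two numbers are 752 and 683, so their sum is 1435.
Repeatedly subtract the largest Fibonacci number that fits:
1435 − 987 = 448
448 − 377 = 71
71 − 55 = 16
16 − 13 = 3
3 − 3 = 0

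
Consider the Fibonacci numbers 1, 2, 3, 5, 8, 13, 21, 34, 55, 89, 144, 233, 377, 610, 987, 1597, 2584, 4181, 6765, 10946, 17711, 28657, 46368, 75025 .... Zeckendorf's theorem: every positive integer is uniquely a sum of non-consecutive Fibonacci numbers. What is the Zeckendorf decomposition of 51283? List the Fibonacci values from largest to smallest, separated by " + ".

46368 + 4181 + 610 + 89 + 34 + 1

46368 ≤ 51283 < 75025, so take 46368; remainder 4915
4181 ≤ 4915 < 6765, so take 4181; remainder 734
610 ≤ 734 < 987, so take 610; remainder 124
89 ≤ 124 < 144, so take 89; remainder 35
34 ≤ 35 < 55, so take 34; remainder 1
1 ≤ 1 < 2, so take 1; remainder 0
So 51283 = 46368 + 4181 + 610 + 89 + 34 + 1, with no two terms consecutive in the sequence.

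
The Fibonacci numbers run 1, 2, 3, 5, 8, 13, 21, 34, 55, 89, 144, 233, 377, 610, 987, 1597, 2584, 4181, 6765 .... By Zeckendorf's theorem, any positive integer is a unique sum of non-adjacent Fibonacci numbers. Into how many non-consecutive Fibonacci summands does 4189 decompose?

subtract 4181 from 4189: 8 remains
subtract 8 from 8: 0 remains
4189 = 4181 + 8, which has 2 terms.

2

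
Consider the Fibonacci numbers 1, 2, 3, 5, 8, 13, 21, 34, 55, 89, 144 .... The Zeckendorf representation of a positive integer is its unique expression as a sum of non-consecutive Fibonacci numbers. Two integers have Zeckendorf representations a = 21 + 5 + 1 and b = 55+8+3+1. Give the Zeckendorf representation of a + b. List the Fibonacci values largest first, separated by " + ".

The two numbers are 27 and 67, so their sum is 94.
largest Fibonacci ≤ 94 is 89; 94 − 89 = 5
largest Fibonacci ≤ 5 is 5; 5 − 5 = 0

89 + 5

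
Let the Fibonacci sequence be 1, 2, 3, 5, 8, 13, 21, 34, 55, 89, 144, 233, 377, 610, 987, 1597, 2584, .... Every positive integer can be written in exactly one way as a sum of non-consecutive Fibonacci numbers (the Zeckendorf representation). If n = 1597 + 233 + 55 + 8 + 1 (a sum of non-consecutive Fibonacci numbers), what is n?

1894

1597 + 233 + 55 + 8 + 1 = 1894.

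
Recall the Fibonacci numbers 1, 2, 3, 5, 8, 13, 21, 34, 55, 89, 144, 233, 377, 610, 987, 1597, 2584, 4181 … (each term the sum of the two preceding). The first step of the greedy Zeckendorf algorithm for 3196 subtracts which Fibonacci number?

2584

2584 ≤ 3196 < 4181, so the largest Fibonacci number not exceeding 3196 is 2584.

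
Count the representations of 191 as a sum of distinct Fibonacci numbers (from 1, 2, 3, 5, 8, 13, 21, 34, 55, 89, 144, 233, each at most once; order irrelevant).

Each representation comes from the Zeckendorf form by replacing some F_k with F_{k−1} + F_{k−2} where possible.
191 = 144+34+13 = 144+34+8+5 = 89+55+34+13 = … (7 more), for 10 in all.

10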